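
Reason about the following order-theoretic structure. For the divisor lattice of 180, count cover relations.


A cover relation a -< b holds when a < b with no c strictly between.
Cover relations:
  1 -< 2
  1 -< 3
  1 -< 5
  2 -< 4
  2 -< 6
  2 -< 10
  3 -< 6
  3 -< 9
  ...25 more
Total: 33


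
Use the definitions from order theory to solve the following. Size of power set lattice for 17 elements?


Power set = 2^n.
2^17 = 131072


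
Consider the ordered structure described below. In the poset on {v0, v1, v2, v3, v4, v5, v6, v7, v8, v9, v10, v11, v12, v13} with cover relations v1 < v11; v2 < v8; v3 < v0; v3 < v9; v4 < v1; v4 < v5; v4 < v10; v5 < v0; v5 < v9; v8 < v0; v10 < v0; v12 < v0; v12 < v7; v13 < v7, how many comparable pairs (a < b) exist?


A comparable pair {a,b} has a < b or b < a in the order.
Count unordered pairs where one element is strictly below the other.
Examples: {v0,v2}, {v0,v3}, {v0,v4}, {v0,v5}, ...
Total comparable pairs: 18


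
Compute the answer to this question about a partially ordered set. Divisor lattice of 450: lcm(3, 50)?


Join=lcm.
gcd(3,50)=1
lcm=150


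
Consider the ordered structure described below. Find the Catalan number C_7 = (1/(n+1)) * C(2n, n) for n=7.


C(n) = C(2n, n) / (n+1).
C(14, 7) = 3432
C(7) = 3432 / 8 = 429


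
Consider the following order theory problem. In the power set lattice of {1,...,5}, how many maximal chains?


A maximal chain goes from the minimum element to a maximal element via cover relations.
Counting all min-to-max paths in the cover graph.
Total maximal chains: 120


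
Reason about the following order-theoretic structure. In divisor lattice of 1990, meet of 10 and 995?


In a divisor lattice, meet = gcd (greatest common divisor).
By Euclidean algorithm or factoring: gcd(10,995) = 5


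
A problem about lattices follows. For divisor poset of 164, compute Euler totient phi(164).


phi(n) = n * prod_{p|n} (1 - 1/p).
Prime divisors of 164: [2, 41]
phi(164) = 164 * (1 - 1/2) * (1 - 1/41)
phi(164) = 80


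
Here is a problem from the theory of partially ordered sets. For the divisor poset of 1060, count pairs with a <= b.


The order relation is {(a,b) : a <= b}, reflexive so it includes (a,a).
Examples: (1,1), (1,10), (1,106), (1,1060), (1,2), ...
Total ordered pairs: 54


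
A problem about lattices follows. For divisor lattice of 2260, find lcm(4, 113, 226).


In a divisor lattice, join = lcm (least common multiple).
Compute lcm iteratively: start with first element, then lcm(current, next).
Elements: [4, 113, 226]
lcm(4,113) = 452
lcm(452,226) = 452
Final lcm = 452


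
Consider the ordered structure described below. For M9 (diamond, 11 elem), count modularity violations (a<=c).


Modular law: if a <= c then a v (b ^ c) = (a v b) ^ c.
Check all triples (a,b,c) with a <= c among 11 elements.
This lattice is modular (diamonds M_m and their chain-products are modular).
Total violating triples: 0


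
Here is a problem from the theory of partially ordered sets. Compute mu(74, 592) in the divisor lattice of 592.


In a divisor lattice, mu(a,b) = mu(b/a) where mu is the classical Mobius function.
b/a = 592/74 = 8
Prime factorization of 8: primes [2]
8 is not squarefree, so mu(8) = 0


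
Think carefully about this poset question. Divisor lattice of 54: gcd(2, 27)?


Meet=gcd.
gcd(2,27)=1


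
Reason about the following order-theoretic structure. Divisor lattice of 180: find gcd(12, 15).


In a divisor lattice, meet = gcd (greatest common divisor).
By Euclidean algorithm or factoring: gcd(12,15) = 3


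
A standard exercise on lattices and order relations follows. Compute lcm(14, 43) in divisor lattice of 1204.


In a divisor lattice, join = lcm (least common multiple).
gcd(14,43) = 1
lcm(14,43) = 14*43/gcd = 602/1 = 602


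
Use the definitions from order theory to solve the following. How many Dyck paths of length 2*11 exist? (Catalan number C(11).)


C(n) = C(2n, n) / (n+1).
C(22, 11) = 705432
C(11) = 705432 / 12 = 58786


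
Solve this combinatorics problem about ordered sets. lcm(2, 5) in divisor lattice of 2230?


Join=lcm.
gcd(2,5)=1
lcm=10


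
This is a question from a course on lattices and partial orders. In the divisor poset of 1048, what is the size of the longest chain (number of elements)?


A chain is a totally ordered subset; we count the number of elements in a maximum chain.
Compute, for each element x, the size of the longest chain ending at x:
  1: 1
  2: 2
  131: 2
  4: 3
  8: 4
  262: 3
  ...
A maximum chain: 1 < 2 < 4 < 8 < 1048
Number of elements in the longest chain: 5


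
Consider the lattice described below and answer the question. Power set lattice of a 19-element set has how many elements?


Power set = 2^n.
2^19 = 524288


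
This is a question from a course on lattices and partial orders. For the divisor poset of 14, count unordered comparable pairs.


A comparable pair {a,b} has a < b or b < a in the order.
Count unordered pairs where one element is strictly below the other.
Examples: {1,2}, {1,7}, {1,14}, {2,14}, ...
Total comparable pairs: 5


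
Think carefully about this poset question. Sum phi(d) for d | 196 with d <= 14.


Divisors of 196 up to 14: [1, 2, 4, 7, 14]
phi values: [1, 1, 2, 6, 6]
Sum = 16


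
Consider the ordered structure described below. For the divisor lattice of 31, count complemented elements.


An element a is complemented if some b has a meet b = bottom, a join b = top.
a is complemented iff gcd(a, n/a)=1, i.e. a is a unitary divisor of 31.
Complemented elements: 1, 31
Count: 2


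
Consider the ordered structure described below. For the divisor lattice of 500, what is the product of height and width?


Height = length of longest chain minus 1; width = size of largest antichain.
A maximum chain: 1 | 5 | 25 | 125 | 250 | 500  (height 5).
A maximum antichain: {4, 10, 25}  (width 3).
Product = 5 * 3 = 15


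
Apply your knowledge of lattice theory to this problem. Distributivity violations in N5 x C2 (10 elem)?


Distributive law: a ^ (b v c) = (a ^ b) v (a ^ c).
Check all 10^3 = 1000 ordered triples (a,b,c).
  e.g. a=(b,0), b=(a,0), c=(c,0): lhs=(b,0) != rhs=(a,0)
  e.g. a=(b,0), b=(a,0), c=(c,1): lhs=(b,0) != rhs=(a,0)
Total violating triples: 16


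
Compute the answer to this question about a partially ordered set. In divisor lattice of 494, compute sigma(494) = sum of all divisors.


sigma(n) = sum of divisors.
Divisors of 494: [1, 2, 13, 19, 26, 38, 247, 494]
Sum = 840


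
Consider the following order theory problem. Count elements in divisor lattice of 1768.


Divisors of 1768: [1, 2, 4, 8, 13, 17, 26, 34, 52, 68, 104, 136, 221, 442, 884, 1768]
Count: 16


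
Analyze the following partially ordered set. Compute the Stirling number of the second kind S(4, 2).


S(n,k) = k*S(n-1,k) + S(n-1,k-1).
S(3,2) = 3, S(3,1) = 1
S(4,2) = 2*3 + 1 = 6 + 1
S(4,2) = 7


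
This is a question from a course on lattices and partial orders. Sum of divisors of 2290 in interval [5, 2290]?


Interval [5,2290] in divisors of 2290: [5, 10, 1145, 2290]
Sum = 3450


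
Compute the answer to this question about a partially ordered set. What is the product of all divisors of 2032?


Divisors of 2032: [1, 2, 4, 8, 16, 127, 254, 508, 1016, 2032]
Product = n^(d(n)/2) = 2032^(10/2)
Product = 34643241239314432


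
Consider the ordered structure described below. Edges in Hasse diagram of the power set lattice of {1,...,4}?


A cover relation a -< b holds when a < b with no c strictly between.
Cover relations:
  {} -< {1}
  {} -< {2}
  {} -< {3}
  {} -< {4}
  {1} -< {1,2}
  {1} -< {1,3}
  {1} -< {1,4}
  {2} -< {1,2}
  ...24 more
Total: 32


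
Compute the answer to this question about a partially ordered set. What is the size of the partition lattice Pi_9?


B(n) = number of set partitions of an n-element set.
B(n) satisfies the recurrence: B(n+1) = sum_k C(n,k)*B(k).
B(9) = 21147


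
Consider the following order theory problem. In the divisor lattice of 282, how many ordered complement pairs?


Complement pair (a,b): a meet b = bottom, a join b = top.
Here: gcd(a,b)=1 and lcm(a,b)=282, i.e. a*b=282 with a,b coprime.
Pairs found: (1,282), (2,141), (3,94), (6,47), ... (4 more)
Total ordered pairs: 8


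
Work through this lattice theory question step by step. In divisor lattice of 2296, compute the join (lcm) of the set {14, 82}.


In a divisor lattice, join = lcm (least common multiple).
Compute lcm iteratively: start with first element, then lcm(current, next).
Elements: [14, 82]
lcm(14,82) = 574
Final lcm = 574


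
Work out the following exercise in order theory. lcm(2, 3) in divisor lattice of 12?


Join=lcm.
gcd(2,3)=1
lcm=6


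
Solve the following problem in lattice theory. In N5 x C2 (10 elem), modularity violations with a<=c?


Modular law: if a <= c then a v (b ^ c) = (a v b) ^ c.
Check all triples (a,b,c) with a <= c among 10 elements.
  e.g. a=(a,0), b=(c,0), c=(b,0): lhs=(a,0) != rhs=(b,0)
  e.g. a=(a,0), b=(c,1), c=(b,0): lhs=(a,0) != rhs=(b,0)
Total violating triples: 6


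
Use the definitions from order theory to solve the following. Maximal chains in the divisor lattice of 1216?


A maximal chain goes from the minimum element to a maximal element via cover relations.
Counting all min-to-max paths in the cover graph.
Total maximal chains: 7


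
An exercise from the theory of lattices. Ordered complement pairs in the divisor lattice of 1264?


Complement pair (a,b): a meet b = bottom, a join b = top.
Here: gcd(a,b)=1 and lcm(a,b)=1264, i.e. a*b=1264 with a,b coprime.
Pairs found: (1,1264), (16,79), (79,16), (1264,1)
Total ordered pairs: 4


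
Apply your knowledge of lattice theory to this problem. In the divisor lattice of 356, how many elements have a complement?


An element a is complemented if some b has a meet b = bottom, a join b = top.
a is complemented iff gcd(a, n/a)=1, i.e. a is a unitary divisor of 356.
Complemented elements: 1, 4, 89, 356
Count: 4


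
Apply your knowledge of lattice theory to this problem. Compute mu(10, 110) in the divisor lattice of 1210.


In a divisor lattice, mu(a,b) = mu(b/a) where mu is the classical Mobius function.
b/a = 110/10 = 11
Prime factorization of 11: primes [11]
11 is squarefree with 1 prime factor(s), so mu(11) = (-1)^1 = -1


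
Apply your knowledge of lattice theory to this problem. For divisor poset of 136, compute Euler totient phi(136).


phi(n) = n * prod_{p|n} (1 - 1/p).
Prime divisors of 136: [2, 17]
phi(136) = 136 * (1 - 1/2) * (1 - 1/17)
phi(136) = 64


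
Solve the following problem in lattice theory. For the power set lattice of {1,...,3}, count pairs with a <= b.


The order relation is {(a,b) : a <= b}, reflexive so it includes (a,a).
Examples: ({},{}), ({},{1,2}), ({},{1,2,3}), ({},{1,3}), ({},{1}), ...
Total ordered pairs: 27


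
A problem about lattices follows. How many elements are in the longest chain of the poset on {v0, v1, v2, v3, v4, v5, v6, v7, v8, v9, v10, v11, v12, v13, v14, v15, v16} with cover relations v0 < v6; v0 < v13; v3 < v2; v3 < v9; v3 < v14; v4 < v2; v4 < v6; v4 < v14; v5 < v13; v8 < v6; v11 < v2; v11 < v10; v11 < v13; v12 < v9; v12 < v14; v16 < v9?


A chain is a totally ordered subset; we count the number of elements in a maximum chain.
Compute, for each element x, the size of the longest chain ending at x:
  v0: 1
  v1: 1
  v3: 1
  v4: 1
  v5: 1
  v7: 1
  ...
A maximum chain: v3 < v2
Number of elements in the longest chain: 2


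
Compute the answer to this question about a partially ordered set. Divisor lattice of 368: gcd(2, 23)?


Meet=gcd.
gcd(2,23)=1


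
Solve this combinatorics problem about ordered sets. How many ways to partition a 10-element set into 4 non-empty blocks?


S(n,k) = k*S(n-1,k) + S(n-1,k-1).
S(9,4) = 7770, S(9,3) = 3025
S(10,4) = 4*7770 + 3025 = 31080 + 3025
S(10,4) = 34105


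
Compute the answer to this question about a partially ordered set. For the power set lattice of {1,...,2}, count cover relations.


A cover relation a -< b holds when a < b with no c strictly between.
Cover relations:
  {} -< {1}
  {} -< {2}
  {1} -< {1,2}
  {2} -< {1,2}
Total: 4


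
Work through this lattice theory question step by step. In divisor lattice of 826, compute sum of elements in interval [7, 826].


Interval [7,826] in divisors of 826: [7, 14, 413, 826]
Sum = 1260


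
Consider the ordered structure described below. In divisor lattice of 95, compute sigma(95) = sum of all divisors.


sigma(n) = sum of divisors.
Divisors of 95: [1, 5, 19, 95]
Sum = 120


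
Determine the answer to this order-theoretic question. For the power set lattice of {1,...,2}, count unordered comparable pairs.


A comparable pair {a,b} has a < b or b < a in the order.
Count unordered pairs where one element is strictly below the other.
Examples: {{},{1}}, {{},{2}}, {{},{1,2}}, {{1},{1,2}}, ...
Total comparable pairs: 5


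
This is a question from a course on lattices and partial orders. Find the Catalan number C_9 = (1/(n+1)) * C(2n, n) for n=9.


C(n) = C(2n, n) / (n+1).
C(18, 9) = 48620
C(9) = 48620 / 10 = 4862


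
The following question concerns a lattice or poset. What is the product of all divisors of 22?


Divisors of 22: [1, 2, 11, 22]
Product = n^(d(n)/2) = 22^(4/2)
Product = 484


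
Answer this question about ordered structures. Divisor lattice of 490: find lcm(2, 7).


In a divisor lattice, join = lcm (least common multiple).
gcd(2,7) = 1
lcm(2,7) = 2*7/gcd = 14/1 = 14


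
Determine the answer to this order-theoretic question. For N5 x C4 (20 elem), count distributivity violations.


Distributive law: a ^ (b v c) = (a ^ b) v (a ^ c).
Check all 20^3 = 8000 ordered triples (a,b,c).
  e.g. a=(b,0), b=(a,0), c=(c,0): lhs=(b,0) != rhs=(a,0)
  e.g. a=(b,0), b=(a,0), c=(c,1): lhs=(b,0) != rhs=(a,0)
Total violating triples: 128


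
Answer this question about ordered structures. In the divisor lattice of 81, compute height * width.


Height = length of longest chain minus 1; width = size of largest antichain.
A maximum chain: 1 | 3 | 9 | 27 | 81  (height 4).
A maximum antichain: {1}  (width 1).
Product = 4 * 1 = 4


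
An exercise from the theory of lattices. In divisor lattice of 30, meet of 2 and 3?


In a divisor lattice, meet = gcd (greatest common divisor).
By Euclidean algorithm or factoring: gcd(2,3) = 1


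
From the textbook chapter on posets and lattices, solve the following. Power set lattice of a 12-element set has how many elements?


Power set = 2^n.
2^12 = 4096


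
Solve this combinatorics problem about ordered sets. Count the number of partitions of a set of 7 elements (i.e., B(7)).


B(n) = number of set partitions of an n-element set.
B(n) satisfies the recurrence: B(n+1) = sum_k C(n,k)*B(k).
B(7) = 877


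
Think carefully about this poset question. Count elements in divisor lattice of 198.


Divisors of 198: [1, 2, 3, 6, 9, 11, 18, 22, 33, 66, 99, 198]
Count: 12


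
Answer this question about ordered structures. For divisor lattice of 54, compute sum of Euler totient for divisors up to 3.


Divisors of 54 up to 3: [1, 2, 3]
phi values: [1, 1, 2]
Sum = 4


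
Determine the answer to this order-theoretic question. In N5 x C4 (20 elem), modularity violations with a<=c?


Modular law: if a <= c then a v (b ^ c) = (a v b) ^ c.
Check all triples (a,b,c) with a <= c among 20 elements.
  e.g. a=(a,0), b=(c,0), c=(b,0): lhs=(a,0) != rhs=(b,0)
  e.g. a=(a,0), b=(c,1), c=(b,0): lhs=(a,0) != rhs=(b,0)
Total violating triples: 40


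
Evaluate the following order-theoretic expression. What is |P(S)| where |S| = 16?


Power set = 2^n.
2^16 = 65536


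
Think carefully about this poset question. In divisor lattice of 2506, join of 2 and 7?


In a divisor lattice, join = lcm (least common multiple).
gcd(2,7) = 1
lcm(2,7) = 2*7/gcd = 14/1 = 14


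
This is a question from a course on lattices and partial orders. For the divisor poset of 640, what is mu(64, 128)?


In a divisor lattice, mu(a,b) = mu(b/a) where mu is the classical Mobius function.
b/a = 128/64 = 2
Prime factorization of 2: primes [2]
2 is squarefree with 1 prime factor(s), so mu(2) = (-1)^1 = -1


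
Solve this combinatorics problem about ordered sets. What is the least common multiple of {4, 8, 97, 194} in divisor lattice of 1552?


In a divisor lattice, join = lcm (least common multiple).
Compute lcm iteratively: start with first element, then lcm(current, next).
Elements: [4, 8, 97, 194]
lcm(4,8) = 8
lcm(8,97) = 776
lcm(776,194) = 776
Final lcm = 776


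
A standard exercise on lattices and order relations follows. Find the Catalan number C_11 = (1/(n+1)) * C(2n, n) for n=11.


C(n) = C(2n, n) / (n+1).
C(22, 11) = 705432
C(11) = 705432 / 12 = 58786


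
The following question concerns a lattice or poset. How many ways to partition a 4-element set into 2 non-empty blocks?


S(n,k) = k*S(n-1,k) + S(n-1,k-1).
S(3,2) = 3, S(3,1) = 1
S(4,2) = 2*3 + 1 = 6 + 1
S(4,2) = 7


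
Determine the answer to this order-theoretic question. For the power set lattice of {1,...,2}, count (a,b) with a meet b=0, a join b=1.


Complement pair (a,b): a meet b = bottom, a join b = top.
Here: A intersect B = {} and A union B = {1,...,2}.
Pairs found: ({},{1,2}), ({1},{2}), ({2},{1}), ({1,2},{})
Total ordered pairs: 4


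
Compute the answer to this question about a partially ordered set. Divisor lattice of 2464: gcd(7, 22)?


Meet=gcd.
gcd(7,22)=1


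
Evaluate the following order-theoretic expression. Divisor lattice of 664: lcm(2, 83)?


Join=lcm.
gcd(2,83)=1
lcm=166


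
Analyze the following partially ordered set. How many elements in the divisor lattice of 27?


Divisors of 27: [1, 3, 9, 27]
Count: 4


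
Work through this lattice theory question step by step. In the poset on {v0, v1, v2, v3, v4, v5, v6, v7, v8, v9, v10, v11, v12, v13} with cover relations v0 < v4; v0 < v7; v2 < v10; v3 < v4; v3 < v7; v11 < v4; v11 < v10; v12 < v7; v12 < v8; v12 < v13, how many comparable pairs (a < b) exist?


A comparable pair {a,b} has a < b or b < a in the order.
Count unordered pairs where one element is strictly below the other.
Examples: {v0,v4}, {v0,v7}, {v2,v10}, {v3,v4}, ...
Total comparable pairs: 10


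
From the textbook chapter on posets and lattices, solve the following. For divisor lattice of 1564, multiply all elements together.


Divisors of 1564: [1, 2, 4, 17, 23, 34, 46, 68, 92, 391, 782, 1564]
Product = n^(d(n)/2) = 1564^(12/2)
Product = 14635935683435892736


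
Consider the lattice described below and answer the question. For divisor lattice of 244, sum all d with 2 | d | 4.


Interval [2,4] in divisors of 244: [2, 4]
Sum = 6


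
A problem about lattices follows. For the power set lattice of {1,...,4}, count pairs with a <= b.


The order relation is {(a,b) : a <= b}, reflexive so it includes (a,a).
Examples: ({},{}), ({},{1,2}), ({},{1,2,3}), ({},{1,2,3,4}), ({},{1,2,4}), ...
Total ordered pairs: 81


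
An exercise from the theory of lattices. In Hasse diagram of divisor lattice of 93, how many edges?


A cover relation a -< b holds when a < b with no c strictly between.
Cover relations:
  1 -< 3
  1 -< 31
  3 -< 93
  31 -< 93
Total: 4


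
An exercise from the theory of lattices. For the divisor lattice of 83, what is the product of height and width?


Height = length of longest chain minus 1; width = size of largest antichain.
A maximum chain: 1 | 83  (height 1).
A maximum antichain: {1}  (width 1).
Product = 1 * 1 = 1


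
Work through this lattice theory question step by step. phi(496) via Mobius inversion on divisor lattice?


phi(n) = n * prod_{p|n} (1 - 1/p).
Prime divisors of 496: [2, 31]
phi(496) = 496 * (1 - 1/2) * (1 - 1/31)
phi(496) = 240


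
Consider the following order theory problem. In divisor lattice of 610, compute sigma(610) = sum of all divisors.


sigma(n) = sum of divisors.
Divisors of 610: [1, 2, 5, 10, 61, 122, 305, 610]
Sum = 1116


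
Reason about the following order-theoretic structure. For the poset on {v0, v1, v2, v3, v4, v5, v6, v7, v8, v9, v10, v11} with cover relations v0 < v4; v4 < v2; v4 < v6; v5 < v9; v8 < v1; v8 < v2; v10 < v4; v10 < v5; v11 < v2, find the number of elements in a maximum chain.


A chain is a totally ordered subset; we count the number of elements in a maximum chain.
Compute, for each element x, the size of the longest chain ending at x:
  v0: 1
  v3: 1
  v7: 1
  v8: 1
  v10: 1
  v11: 1
  ...
A maximum chain: v0 < v4 < v2
Number of elements in the longest chain: 3


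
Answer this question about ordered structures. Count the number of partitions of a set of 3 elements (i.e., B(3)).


B(n) = number of set partitions of an n-element set.
B(n) satisfies the recurrence: B(n+1) = sum_k C(n,k)*B(k).
B(3) = 5


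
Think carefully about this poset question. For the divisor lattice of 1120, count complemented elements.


An element a is complemented if some b has a meet b = bottom, a join b = top.
a is complemented iff gcd(a, n/a)=1, i.e. a is a unitary divisor of 1120.
Complemented elements: 1, 5, 7, 32, 35, 160, ... (2 more)
Count: 8


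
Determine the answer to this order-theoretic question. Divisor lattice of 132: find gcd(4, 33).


In a divisor lattice, meet = gcd (greatest common divisor).
By Euclidean algorithm or factoring: gcd(4,33) = 1


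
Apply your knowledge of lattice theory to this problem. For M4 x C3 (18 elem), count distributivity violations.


Distributive law: a ^ (b v c) = (a ^ b) v (a ^ c).
Check all 18^3 = 5832 ordered triples (a,b,c).
  e.g. a=(a1,0), b=(a2,0), c=(a3,0): lhs=(a1,0) != rhs=(0,0)
  e.g. a=(a1,0), b=(a2,0), c=(a3,1): lhs=(a1,0) != rhs=(0,0)
Total violating triples: 648


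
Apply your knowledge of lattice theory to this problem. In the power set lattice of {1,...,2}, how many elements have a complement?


An element a is complemented if some b has a meet b = bottom, a join b = top.
every subset A has complement S\A, so all elements are complemented.
Complemented elements: {}, {1}, {2}, {1,2}
Count: 4


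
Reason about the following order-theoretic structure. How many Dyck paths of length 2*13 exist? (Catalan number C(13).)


C(n) = C(2n, n) / (n+1).
C(26, 13) = 10400600
C(13) = 10400600 / 14 = 742900


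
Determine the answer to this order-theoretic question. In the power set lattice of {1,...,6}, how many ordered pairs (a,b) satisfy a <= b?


The order relation is {(a,b) : a <= b}, reflexive so it includes (a,a).
Examples: ({},{}), ({},{1,2}), ({},{1,2,3}), ({},{1,2,3,4}), ({},{1,2,3,4,5}), ...
Total ordered pairs: 729


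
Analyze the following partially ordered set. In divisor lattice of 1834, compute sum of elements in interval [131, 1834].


Interval [131,1834] in divisors of 1834: [131, 262, 917, 1834]
Sum = 3144


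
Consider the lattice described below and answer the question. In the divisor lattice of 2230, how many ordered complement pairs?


Complement pair (a,b): a meet b = bottom, a join b = top.
Here: gcd(a,b)=1 and lcm(a,b)=2230, i.e. a*b=2230 with a,b coprime.
Pairs found: (1,2230), (2,1115), (5,446), (10,223), ... (4 more)
Total ordered pairs: 8


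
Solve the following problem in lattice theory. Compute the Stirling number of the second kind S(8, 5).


S(n,k) = k*S(n-1,k) + S(n-1,k-1).
S(7,5) = 140, S(7,4) = 350
S(8,5) = 5*140 + 350 = 700 + 350
S(8,5) = 1050


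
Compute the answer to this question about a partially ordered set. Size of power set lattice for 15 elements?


Power set = 2^n.
2^15 = 32768


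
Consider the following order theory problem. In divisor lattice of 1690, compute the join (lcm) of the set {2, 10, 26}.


In a divisor lattice, join = lcm (least common multiple).
Compute lcm iteratively: start with first element, then lcm(current, next).
Elements: [2, 10, 26]
lcm(2,10) = 10
lcm(10,26) = 130
Final lcm = 130


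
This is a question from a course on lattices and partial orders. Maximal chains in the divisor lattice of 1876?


A maximal chain goes from the minimum element to a maximal element via cover relations.
Counting all min-to-max paths in the cover graph.
Total maximal chains: 12


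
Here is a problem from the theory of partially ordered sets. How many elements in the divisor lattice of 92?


Divisors of 92: [1, 2, 4, 23, 46, 92]
Count: 6


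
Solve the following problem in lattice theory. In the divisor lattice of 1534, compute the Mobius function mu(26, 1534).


In a divisor lattice, mu(a,b) = mu(b/a) where mu is the classical Mobius function.
b/a = 1534/26 = 59
Prime factorization of 59: primes [59]
59 is squarefree with 1 prime factor(s), so mu(59) = (-1)^1 = -1


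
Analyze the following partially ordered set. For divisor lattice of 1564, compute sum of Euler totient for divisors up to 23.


Divisors of 1564 up to 23: [1, 2, 4, 17, 23]
phi values: [1, 1, 2, 16, 22]
Sum = 42


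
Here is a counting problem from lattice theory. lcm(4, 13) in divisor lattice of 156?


Join=lcm.
gcd(4,13)=1
lcm=52


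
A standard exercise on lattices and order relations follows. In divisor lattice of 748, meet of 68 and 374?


In a divisor lattice, meet = gcd (greatest common divisor).
By Euclidean algorithm or factoring: gcd(68,374) = 34


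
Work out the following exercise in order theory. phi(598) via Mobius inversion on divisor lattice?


phi(n) = n * prod_{p|n} (1 - 1/p).
Prime divisors of 598: [2, 13, 23]
phi(598) = 598 * (1 - 1/2) * (1 - 1/13) * (1 - 1/23)
phi(598) = 264


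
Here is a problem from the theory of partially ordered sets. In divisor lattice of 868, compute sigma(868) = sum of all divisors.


sigma(n) = sum of divisors.
Divisors of 868: [1, 2, 4, 7, 14, 28, 31, 62, 124, 217, 434, 868]
Sum = 1792


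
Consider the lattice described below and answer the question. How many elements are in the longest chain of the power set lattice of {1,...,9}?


A chain is a totally ordered subset; we count the number of elements in a maximum chain.
Compute, for each element x, the size of the longest chain ending at x:
  {}: 1
  {1}: 2
  {2}: 2
  {3}: 2
  {4}: 2
  {5}: 2
  ...
A maximum chain: {} < {1} < {1,2} < {1,2,3} < {1,2,3,4} < {1,2,3,4,5} < {1,2,3,4,5,6} < {1,2,3,4,5,6,7} < {1,2,3,4,5,6,7,8} < {1,2,3,4,5,6,7,8,9}
Number of elements in the longest chain: 10


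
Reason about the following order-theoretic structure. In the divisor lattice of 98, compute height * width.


Height = length of longest chain minus 1; width = size of largest antichain.
A maximum chain: 1 | 7 | 49 | 98  (height 3).
A maximum antichain: {2, 7}  (width 2).
Product = 3 * 2 = 6


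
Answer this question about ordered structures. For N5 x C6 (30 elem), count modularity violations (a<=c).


Modular law: if a <= c then a v (b ^ c) = (a v b) ^ c.
Check all triples (a,b,c) with a <= c among 30 elements.
  e.g. a=(a,0), b=(c,0), c=(b,0): lhs=(a,0) != rhs=(b,0)
  e.g. a=(a,0), b=(c,1), c=(b,0): lhs=(a,0) != rhs=(b,0)
Total violating triples: 126


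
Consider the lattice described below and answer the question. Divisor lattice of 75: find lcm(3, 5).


In a divisor lattice, join = lcm (least common multiple).
gcd(3,5) = 1
lcm(3,5) = 3*5/gcd = 15/1 = 15


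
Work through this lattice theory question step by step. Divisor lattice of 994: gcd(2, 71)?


Meet=gcd.
gcd(2,71)=1


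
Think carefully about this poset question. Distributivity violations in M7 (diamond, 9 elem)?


Distributive law: a ^ (b v c) = (a ^ b) v (a ^ c).
Check all 9^3 = 729 ordered triples (a,b,c).
  e.g. a=a1, b=a2, c=a3: lhs=a1 != rhs=0
  e.g. a=a1, b=a2, c=a4: lhs=a1 != rhs=0
Total violating triples: 210


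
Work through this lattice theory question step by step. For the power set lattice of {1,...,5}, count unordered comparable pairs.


A comparable pair {a,b} has a < b or b < a in the order.
Count unordered pairs where one element is strictly below the other.
Examples: {{},{1}}, {{},{2}}, {{},{3}}, {{},{4}}, ...
Total comparable pairs: 211


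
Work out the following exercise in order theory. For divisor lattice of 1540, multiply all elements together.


Divisors of 1540: [1, 2, 4, 5, 7, 10, 11, 14, 20, 22, 28, 35, 44, 55, 70, 77, 110, 140, 154, 220, 308, 385, 770, 1540]
Product = n^(d(n)/2) = 1540^(24/2)
Product = 177929783385962838621884416000000000000


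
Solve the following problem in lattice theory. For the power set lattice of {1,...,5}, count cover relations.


A cover relation a -< b holds when a < b with no c strictly between.
Cover relations:
  {} -< {1}
  {} -< {2}
  {} -< {3}
  {} -< {4}
  {} -< {5}
  {1} -< {1,2}
  {1} -< {1,3}
  {1} -< {1,4}
  ...72 more
Total: 80


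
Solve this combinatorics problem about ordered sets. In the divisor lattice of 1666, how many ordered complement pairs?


Complement pair (a,b): a meet b = bottom, a join b = top.
Here: gcd(a,b)=1 and lcm(a,b)=1666, i.e. a*b=1666 with a,b coprime.
Pairs found: (1,1666), (2,833), (17,98), (34,49), ... (4 more)
Total ordered pairs: 8


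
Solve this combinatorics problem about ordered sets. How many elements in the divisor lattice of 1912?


Divisors of 1912: [1, 2, 4, 8, 239, 478, 956, 1912]
Count: 8


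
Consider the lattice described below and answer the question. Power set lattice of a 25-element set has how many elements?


Power set = 2^n.
2^25 = 33554432


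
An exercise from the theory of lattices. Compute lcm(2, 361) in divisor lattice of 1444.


In a divisor lattice, join = lcm (least common multiple).
gcd(2,361) = 1
lcm(2,361) = 2*361/gcd = 722/1 = 722


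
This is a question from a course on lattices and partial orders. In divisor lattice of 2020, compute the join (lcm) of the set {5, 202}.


In a divisor lattice, join = lcm (least common multiple).
Compute lcm iteratively: start with first element, then lcm(current, next).
Elements: [5, 202]
lcm(5,202) = 1010
Final lcm = 1010


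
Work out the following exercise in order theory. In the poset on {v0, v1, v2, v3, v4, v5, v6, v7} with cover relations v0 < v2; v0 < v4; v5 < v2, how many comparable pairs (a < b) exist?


A comparable pair {a,b} has a < b or b < a in the order.
Count unordered pairs where one element is strictly below the other.
Examples: {v0,v2}, {v0,v4}, {v2,v5}
Total comparable pairs: 3


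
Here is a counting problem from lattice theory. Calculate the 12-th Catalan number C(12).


C(n) = C(2n, n) / (n+1).
C(24, 12) = 2704156
C(12) = 2704156 / 13 = 208012


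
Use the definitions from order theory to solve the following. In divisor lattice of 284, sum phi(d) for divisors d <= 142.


Divisors of 284 up to 142: [1, 2, 4, 71, 142]
phi values: [1, 1, 2, 70, 70]
Sum = 144


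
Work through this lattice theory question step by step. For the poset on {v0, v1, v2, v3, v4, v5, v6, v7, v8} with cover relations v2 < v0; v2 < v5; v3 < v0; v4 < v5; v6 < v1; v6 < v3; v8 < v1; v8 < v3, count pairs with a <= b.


The order relation is {(a,b) : a <= b}, reflexive so it includes (a,a).
Examples: (v0,v0), (v1,v1), (v2,v0), (v2,v2), (v2,v5), ...
Total ordered pairs: 19


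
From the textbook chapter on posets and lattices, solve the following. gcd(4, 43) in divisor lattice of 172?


Meet=gcd.
gcd(4,43)=1


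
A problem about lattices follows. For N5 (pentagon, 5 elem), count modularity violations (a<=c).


Modular law: if a <= c then a v (b ^ c) = (a v b) ^ c.
Check all triples (a,b,c) with a <= c among 5 elements.
  e.g. a=a, b=c, c=b: lhs=a != rhs=b
Total violating triples: 1


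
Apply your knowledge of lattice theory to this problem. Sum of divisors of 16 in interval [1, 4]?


Interval [1,4] in divisors of 16: [1, 2, 4]
Sum = 7


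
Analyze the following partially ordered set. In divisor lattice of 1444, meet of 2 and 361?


In a divisor lattice, meet = gcd (greatest common divisor).
By Euclidean algorithm or factoring: gcd(2,361) = 1


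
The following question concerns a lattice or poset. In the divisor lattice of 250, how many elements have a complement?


An element a is complemented if some b has a meet b = bottom, a join b = top.
a is complemented iff gcd(a, n/a)=1, i.e. a is a unitary divisor of 250.
Complemented elements: 1, 2, 125, 250
Count: 4


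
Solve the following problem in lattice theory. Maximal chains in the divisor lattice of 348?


A maximal chain goes from the minimum element to a maximal element via cover relations.
Counting all min-to-max paths in the cover graph.
Total maximal chains: 12


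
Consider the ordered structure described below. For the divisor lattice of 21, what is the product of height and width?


Height = length of longest chain minus 1; width = size of largest antichain.
A maximum chain: 1 | 7 | 21  (height 2).
A maximum antichain: {3, 7}  (width 2).
Product = 2 * 2 = 4


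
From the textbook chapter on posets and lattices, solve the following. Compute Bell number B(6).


B(n) = number of set partitions of an n-element set.
B(n) satisfies the recurrence: B(n+1) = sum_k C(n,k)*B(k).
B(6) = 203


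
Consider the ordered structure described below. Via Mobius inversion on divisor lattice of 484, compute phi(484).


phi(n) = n * prod_{p|n} (1 - 1/p).
Prime divisors of 484: [2, 11]
phi(484) = 484 * (1 - 1/2) * (1 - 1/11)
phi(484) = 220


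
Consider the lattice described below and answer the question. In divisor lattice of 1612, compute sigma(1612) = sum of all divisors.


sigma(n) = sum of divisors.
Divisors of 1612: [1, 2, 4, 13, 26, 31, 52, 62, 124, 403, 806, 1612]
Sum = 3136


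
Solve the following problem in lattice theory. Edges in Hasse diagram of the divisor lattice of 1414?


A cover relation a -< b holds when a < b with no c strictly between.
Cover relations:
  1 -< 2
  1 -< 7
  1 -< 101
  2 -< 14
  2 -< 202
  7 -< 14
  7 -< 707
  14 -< 1414
  ...4 more
Total: 12


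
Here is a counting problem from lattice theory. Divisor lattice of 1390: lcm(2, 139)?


Join=lcm.
gcd(2,139)=1
lcm=278


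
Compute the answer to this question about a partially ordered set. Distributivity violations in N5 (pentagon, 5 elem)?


Distributive law: a ^ (b v c) = (a ^ b) v (a ^ c).
Check all 5^3 = 125 ordered triples (a,b,c).
  e.g. a=b, b=a, c=c: lhs=b != rhs=a
  e.g. a=b, b=c, c=a: lhs=b != rhs=a
Total violating triples: 2


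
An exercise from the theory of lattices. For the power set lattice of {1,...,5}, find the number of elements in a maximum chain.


A chain is a totally ordered subset; we count the number of elements in a maximum chain.
Compute, for each element x, the size of the longest chain ending at x:
  {}: 1
  {1}: 2
  {2}: 2
  {3}: 2
  {4}: 2
  {5}: 2
  ...
A maximum chain: {} < {1} < {1,2} < {1,2,3} < {1,2,3,4} < {1,2,3,4,5}
Number of elements in the longest chain: 6


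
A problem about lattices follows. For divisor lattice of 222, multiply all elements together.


Divisors of 222: [1, 2, 3, 6, 37, 74, 111, 222]
Product = n^(d(n)/2) = 222^(8/2)
Product = 2428912656


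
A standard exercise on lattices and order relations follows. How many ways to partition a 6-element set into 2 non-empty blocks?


S(n,k) = k*S(n-1,k) + S(n-1,k-1).
S(5,2) = 15, S(5,1) = 1
S(6,2) = 2*15 + 1 = 30 + 1
S(6,2) = 31


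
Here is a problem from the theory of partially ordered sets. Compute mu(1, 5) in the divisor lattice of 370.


In a divisor lattice, mu(a,b) = mu(b/a) where mu is the classical Mobius function.
b/a = 5/1 = 5
Prime factorization of 5: primes [5]
5 is squarefree with 1 prime factor(s), so mu(5) = (-1)^1 = -1


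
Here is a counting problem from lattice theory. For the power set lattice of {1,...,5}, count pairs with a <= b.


The order relation is {(a,b) : a <= b}, reflexive so it includes (a,a).
Examples: ({},{}), ({},{1,2}), ({},{1,2,3}), ({},{1,2,3,4}), ({},{1,2,3,4,5}), ...
Total ordered pairs: 243


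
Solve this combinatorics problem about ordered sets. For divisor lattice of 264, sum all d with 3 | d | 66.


Interval [3,66] in divisors of 264: [3, 6, 33, 66]
Sum = 108


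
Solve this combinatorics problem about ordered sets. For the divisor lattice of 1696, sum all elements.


sigma(n) = sum of divisors.
Divisors of 1696: [1, 2, 4, 8, 16, 32, 53, 106, 212, 424, 848, 1696]
Sum = 3402


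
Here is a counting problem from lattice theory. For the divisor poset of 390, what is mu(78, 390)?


In a divisor lattice, mu(a,b) = mu(b/a) where mu is the classical Mobius function.
b/a = 390/78 = 5
Prime factorization of 5: primes [5]
5 is squarefree with 1 prime factor(s), so mu(5) = (-1)^1 = -1


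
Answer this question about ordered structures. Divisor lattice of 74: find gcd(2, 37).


In a divisor lattice, meet = gcd (greatest common divisor).
By Euclidean algorithm or factoring: gcd(2,37) = 1


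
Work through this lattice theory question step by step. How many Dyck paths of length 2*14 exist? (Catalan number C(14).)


C(n) = C(2n, n) / (n+1).
C(28, 14) = 40116600
C(14) = 40116600 / 15 = 2674440


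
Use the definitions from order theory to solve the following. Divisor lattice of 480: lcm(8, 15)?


Join=lcm.
gcd(8,15)=1
lcm=120


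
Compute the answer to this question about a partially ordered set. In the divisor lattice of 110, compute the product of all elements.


Divisors of 110: [1, 2, 5, 10, 11, 22, 55, 110]
Product = n^(d(n)/2) = 110^(8/2)
Product = 146410000


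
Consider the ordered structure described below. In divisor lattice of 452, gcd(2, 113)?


Meet=gcd.
gcd(2,113)=1


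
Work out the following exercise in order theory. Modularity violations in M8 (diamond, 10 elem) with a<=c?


Modular law: if a <= c then a v (b ^ c) = (a v b) ^ c.
Check all triples (a,b,c) with a <= c among 10 elements.
This lattice is modular (diamonds M_m and their chain-products are modular).
Total violating triples: 0


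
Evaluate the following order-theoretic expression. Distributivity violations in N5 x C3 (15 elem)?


Distributive law: a ^ (b v c) = (a ^ b) v (a ^ c).
Check all 15^3 = 3375 ordered triples (a,b,c).
  e.g. a=(b,0), b=(a,0), c=(c,0): lhs=(b,0) != rhs=(a,0)
  e.g. a=(b,0), b=(a,0), c=(c,1): lhs=(b,0) != rhs=(a,0)
Total violating triples: 54


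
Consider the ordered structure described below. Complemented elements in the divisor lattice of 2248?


An element a is complemented if some b has a meet b = bottom, a join b = top.
a is complemented iff gcd(a, n/a)=1, i.e. a is a unitary divisor of 2248.
Complemented elements: 1, 8, 281, 2248
Count: 4


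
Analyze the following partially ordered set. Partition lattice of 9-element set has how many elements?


B(n) = number of set partitions of an n-element set.
B(n) satisfies the recurrence: B(n+1) = sum_k C(n,k)*B(k).
B(9) = 21147


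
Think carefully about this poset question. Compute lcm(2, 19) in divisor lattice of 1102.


In a divisor lattice, join = lcm (least common multiple).
gcd(2,19) = 1
lcm(2,19) = 2*19/gcd = 38/1 = 38


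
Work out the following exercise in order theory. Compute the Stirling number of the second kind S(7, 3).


S(n,k) = k*S(n-1,k) + S(n-1,k-1).
S(6,3) = 90, S(6,2) = 31
S(7,3) = 3*90 + 31 = 270 + 31
S(7,3) = 301


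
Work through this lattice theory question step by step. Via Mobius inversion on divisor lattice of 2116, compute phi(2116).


phi(n) = n * prod_{p|n} (1 - 1/p).
Prime divisors of 2116: [2, 23]
phi(2116) = 2116 * (1 - 1/2) * (1 - 1/23)
phi(2116) = 1012


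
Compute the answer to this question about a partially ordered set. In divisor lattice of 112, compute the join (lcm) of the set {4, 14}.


In a divisor lattice, join = lcm (least common multiple).
Compute lcm iteratively: start with first element, then lcm(current, next).
Elements: [4, 14]
lcm(4,14) = 28
Final lcm = 28
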